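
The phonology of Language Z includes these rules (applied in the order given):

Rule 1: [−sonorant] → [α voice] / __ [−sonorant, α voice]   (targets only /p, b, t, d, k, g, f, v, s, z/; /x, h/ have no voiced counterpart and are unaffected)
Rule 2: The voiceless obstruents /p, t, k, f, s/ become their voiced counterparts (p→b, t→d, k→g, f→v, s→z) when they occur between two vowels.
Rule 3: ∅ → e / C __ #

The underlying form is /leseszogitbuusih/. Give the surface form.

lezezzogidbuuzihe

Rule 1 (regressive voicing assimilation): /s/ precedes the voiced obstruent /z/, so it voices to [z] by assimilation. /t/ precedes the voiced obstruent /b/, so it voices to [d] by assimilation. /leseszogitbuusih/ → lesezzogidbuusih.
Rule 2 (intervocalic voicing): /s/ is a voiceless obstruent between vowels /e/ and /e/, so it voices to [z]. /s/ is a voiceless obstruent between vowels /u/ and /i/, so it voices to [z]. /lesezzogidbuusih/ → lezezzogidbuuzih.
Rule 3 (final e-epenthesis): the form ends in the consonant /h/, so [e] is inserted word-finally. /lezezzogidbuuzih/ → lezezzogidbuuzihe.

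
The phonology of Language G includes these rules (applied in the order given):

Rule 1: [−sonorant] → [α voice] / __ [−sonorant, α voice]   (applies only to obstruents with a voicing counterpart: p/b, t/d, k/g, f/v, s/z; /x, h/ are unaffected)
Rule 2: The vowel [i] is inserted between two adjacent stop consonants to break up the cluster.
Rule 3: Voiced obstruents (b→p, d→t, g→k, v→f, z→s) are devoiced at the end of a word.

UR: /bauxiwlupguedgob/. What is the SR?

Rule 1 (regressive voicing assimilation): /p/ precedes the voiced obstruent /g/, so it voices to [b] by assimilation. /bauxiwlupguedgob/ → bauxiwlubguedgob.
Rule 2 (stop-cluster i-epenthesis): /b/ and /g/ form a stop–stop cluster, so [i] is inserted between them. /d/ and /g/ form a stop–stop cluster, so [i] is inserted between them. /bauxiwlubguedgob/ → bauxiwlubiguedigob.
Rule 3 (final devoicing): /b/ is a voiced obstruent in word-final position, so it devoices to [p]. /bauxiwlubiguedigob/ → bauxiwlubiguedigop.

bauxiwlubiguedigop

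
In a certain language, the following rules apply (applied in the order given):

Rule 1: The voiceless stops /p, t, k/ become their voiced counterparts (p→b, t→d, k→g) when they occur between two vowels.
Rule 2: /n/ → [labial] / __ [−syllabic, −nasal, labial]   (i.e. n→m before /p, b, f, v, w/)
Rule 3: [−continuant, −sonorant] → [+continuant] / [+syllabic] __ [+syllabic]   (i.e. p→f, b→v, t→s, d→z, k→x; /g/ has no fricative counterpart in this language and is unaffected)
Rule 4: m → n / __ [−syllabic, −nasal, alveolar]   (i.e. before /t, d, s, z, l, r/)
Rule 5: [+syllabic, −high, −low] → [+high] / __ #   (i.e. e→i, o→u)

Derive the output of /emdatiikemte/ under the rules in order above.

Rule 1 (intervocalic voicing): /t/ is a voiceless stop between vowels /a/ and /i/, so it voices to [d]. /k/ is a voiceless stop between vowels /i/ and /e/, so it voices to [g]. /emdatiikemte/ → emdadiigemte.
Rule 2 (nasal place assimilation): no segment meets the environment; /emdadiigemte/ is unchanged.
Rule 3 (intervocalic spirantization): /d/ is a stop between vowels /a/ and /i/, so it spirantizes to the fricative [z]. /emdadiigemte/ → emdaziigemte.
Rule 4 (nasal place assimilation): /m/ precedes the alveolar consonant /d/, so it assimilates in place to [n]. /m/ precedes the alveolar consonant /t/, so it assimilates in place to [n]. /emdaziigemte/ → endaziigente.
Rule 5 (final vowel raising): /e/ is a mid vowel in word-final position, so it raises to [i]. /endaziigente/ → endaziigenti.

endaziigenti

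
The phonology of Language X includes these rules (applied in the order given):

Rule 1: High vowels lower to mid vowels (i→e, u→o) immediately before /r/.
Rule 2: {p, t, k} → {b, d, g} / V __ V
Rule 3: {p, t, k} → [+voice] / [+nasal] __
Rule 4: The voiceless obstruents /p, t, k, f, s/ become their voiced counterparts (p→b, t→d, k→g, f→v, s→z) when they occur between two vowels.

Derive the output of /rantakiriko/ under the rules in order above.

randagerigo

Rule 1 (pre-rhotic lowering): /i/ is a high vowel immediately before /r/, so it lowers to [e]. /rantakiriko/ → rantakeriko.
Rule 2 (intervocalic voicing): /k/ is a voiceless stop between vowels /a/ and /e/, so it voices to [g]. /k/ is a voiceless stop between vowels /i/ and /o/, so it voices to [g]. /rantakeriko/ → rantagerigo.
Rule 3 (post-nasal voicing): /t/ is a voiceless stop immediately after the nasal /n/, so it voices to [d]. /rantagerigo/ → randagerigo.
Rule 4 (intervocalic voicing): no segment meets the environment; /randagerigo/ is unchanged.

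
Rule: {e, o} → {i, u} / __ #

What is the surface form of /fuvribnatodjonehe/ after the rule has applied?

fuvribnatodjonehi

Scanning /fuvribnatodjonehe/: /o/ at position 10 is not in the conditioning environment; /o/ at position 13 is not in the conditioning environment; /e/ at position 15 is not in the conditioning environment; /e/ is a mid vowel in word-final position, so it raises to [i].
Result: [fuvribnatodjonehi].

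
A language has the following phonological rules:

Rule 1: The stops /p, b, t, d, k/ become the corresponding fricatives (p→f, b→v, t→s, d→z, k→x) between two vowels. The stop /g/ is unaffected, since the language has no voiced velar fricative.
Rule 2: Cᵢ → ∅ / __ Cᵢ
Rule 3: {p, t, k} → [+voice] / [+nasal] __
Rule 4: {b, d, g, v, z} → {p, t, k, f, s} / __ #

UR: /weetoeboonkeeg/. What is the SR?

weesoevoongeek

Rule 1 (intervocalic spirantization): /t/ is a stop between vowels /e/ and /o/, so it spirantizes to the fricative [s]. /b/ is a stop between vowels /e/ and /o/, so it spirantizes to the fricative [v]. /weetoeboonkeeg/ → weesoevoonkeeg.
Rule 2 (degemination): no segment meets the environment; /weesoevoonkeeg/ is unchanged.
Rule 3 (post-nasal voicing): /k/ is a voiceless stop immediately after the nasal /n/, so it voices to [g]. /weesoevoonkeeg/ → weesoevoongeeg.
Rule 4 (final devoicing): /g/ is a voiced obstruent in word-final position, so it devoices to [k]. /weesoevoongeeg/ → weesoevoongeek.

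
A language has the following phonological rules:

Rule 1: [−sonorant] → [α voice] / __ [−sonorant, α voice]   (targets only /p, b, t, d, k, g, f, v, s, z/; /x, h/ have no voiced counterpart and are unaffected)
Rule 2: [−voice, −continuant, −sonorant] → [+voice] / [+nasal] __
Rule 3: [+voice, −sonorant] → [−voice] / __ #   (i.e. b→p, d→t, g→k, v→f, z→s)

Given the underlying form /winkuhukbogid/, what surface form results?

winguhugbogit

Rule 1 (regressive voicing assimilation): /k/ precedes the voiced obstruent /b/, so it voices to [g] by assimilation. /winkuhukbogid/ → winkuhugbogid.
Rule 2 (post-nasal voicing): /k/ is a voiceless stop immediately after the nasal /n/, so it voices to [g]. /winkuhugbogid/ → winguhugbogid.
Rule 3 (final devoicing): /d/ is a voiced obstruent in word-final position, so it devoices to [t]. /winguhugbogid/ → winguhugbogit.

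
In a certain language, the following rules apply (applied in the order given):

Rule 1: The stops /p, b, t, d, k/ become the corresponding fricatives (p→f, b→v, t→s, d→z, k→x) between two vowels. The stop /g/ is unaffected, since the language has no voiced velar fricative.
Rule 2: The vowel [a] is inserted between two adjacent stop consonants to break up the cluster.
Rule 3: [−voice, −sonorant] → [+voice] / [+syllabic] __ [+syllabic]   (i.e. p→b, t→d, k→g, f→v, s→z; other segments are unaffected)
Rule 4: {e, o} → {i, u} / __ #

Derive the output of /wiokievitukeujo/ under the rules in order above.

wioxievizuxeuju

Rule 1 (intervocalic spirantization): /k/ is a stop between vowels /o/ and /i/, so it spirantizes to the fricative [x]. /t/ is a stop between vowels /i/ and /u/, so it spirantizes to the fricative [s]. /k/ is a stop between vowels /u/ and /e/, so it spirantizes to the fricative [x]. /wiokievitukeujo/ → wioxievisuxeujo.
Rule 2 (stop-cluster a-epenthesis): no segment meets the environment; /wioxievisuxeujo/ is unchanged.
Rule 3 (intervocalic voicing): /s/ is a voiceless obstruent between vowels /i/ and /u/, so it voices to [z]. /wioxievisuxeujo/ → wioxievizuxeujo.
Rule 4 (final vowel raising): /o/ is a mid vowel in word-final position, so it raises to [u]. /wioxievizuxeujo/ → wioxievizuxeuju.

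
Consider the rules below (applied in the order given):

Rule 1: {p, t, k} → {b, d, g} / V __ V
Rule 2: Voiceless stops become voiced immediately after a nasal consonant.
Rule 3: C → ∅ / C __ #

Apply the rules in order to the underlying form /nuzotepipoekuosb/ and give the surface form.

nuzodebiboeguos

Rule 1 (intervocalic voicing): /t/ is a voiceless stop between vowels /o/ and /e/, so it voices to [d]. /p/ is a voiceless stop between vowels /e/ and /i/, so it voices to [b]. /p/ is a voiceless stop between vowels /i/ and /o/, so it voices to [b]. /k/ is a voiceless stop between vowels /e/ and /u/, so it voices to [g]. /nuzotepipoekuosb/ → nuzodebiboeguosb.
Rule 2 (post-nasal voicing): no segment meets the environment; /nuzodebiboeguosb/ is unchanged.
Rule 3 (final cluster simplification): /b/ is the second consonant of a word-final cluster /sb/, so it deletes. /nuzodebiboeguosb/ → nuzodebiboeguos.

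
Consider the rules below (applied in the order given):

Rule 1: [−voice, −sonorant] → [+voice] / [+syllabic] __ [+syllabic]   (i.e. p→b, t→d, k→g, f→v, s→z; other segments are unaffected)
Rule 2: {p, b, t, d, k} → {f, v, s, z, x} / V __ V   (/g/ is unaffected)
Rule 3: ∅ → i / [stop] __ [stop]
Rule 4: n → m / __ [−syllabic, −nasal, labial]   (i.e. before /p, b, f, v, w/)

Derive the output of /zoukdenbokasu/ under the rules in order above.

zoukidembogazu

Rule 1 (intervocalic voicing): /k/ is a voiceless obstruent between vowels /o/ and /a/, so it voices to [g]. /s/ is a voiceless obstruent between vowels /a/ and /u/, so it voices to [z]. /zoukdenbokasu/ → zoukdenbogazu.
Rule 2 (intervocalic spirantization): no segment meets the environment; /zoukdenbogazu/ is unchanged.
Rule 3 (stop-cluster i-epenthesis): /k/ and /d/ form a stop–stop cluster, so [i] is inserted between them. /zoukdenbogazu/ → zoukidenbogazu.
Rule 4 (nasal place assimilation): /n/ precedes the labial consonant /b/, so it assimilates in place to [m]. /zoukidenbogazu/ → zoukidembogazu.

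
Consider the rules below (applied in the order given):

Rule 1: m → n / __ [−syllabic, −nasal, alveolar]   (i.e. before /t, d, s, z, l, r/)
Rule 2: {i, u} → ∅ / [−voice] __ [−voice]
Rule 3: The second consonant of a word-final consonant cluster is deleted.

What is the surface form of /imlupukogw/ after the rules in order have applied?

Rule 1 (nasal place assimilation): /m/ precedes the alveolar consonant /l/, so it assimilates in place to [n]. /imlupukogw/ → inlupukogw.
Rule 2 (high vowel syncope): /u/ is a high vowel flanked by voiceless consonants /p/ and /k/, so it deletes. /inlupukogw/ → inlupkogw.
Rule 3 (final cluster simplification): /w/ is the second consonant of a word-final cluster /gw/, so it deletes. /inlupkogw/ → inlupkog.

inlupkog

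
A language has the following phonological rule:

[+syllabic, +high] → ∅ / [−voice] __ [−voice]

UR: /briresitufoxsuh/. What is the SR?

/i/ is a high vowel flanked by voiceless consonants /s/ and /t/, so it deletes.
/u/ is a high vowel flanked by voiceless consonants /t/ and /f/, so it deletes.
/u/ is a high vowel flanked by voiceless consonants /s/ and /h/, so it deletes.
Surface form: [brirestfoxsh].

brirestfoxsh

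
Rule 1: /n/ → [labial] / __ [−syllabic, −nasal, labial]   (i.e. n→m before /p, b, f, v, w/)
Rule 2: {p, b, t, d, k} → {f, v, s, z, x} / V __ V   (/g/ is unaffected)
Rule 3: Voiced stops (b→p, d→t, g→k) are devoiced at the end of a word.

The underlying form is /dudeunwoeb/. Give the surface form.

duzeumwoep

Rule 1 (nasal place assimilation): /n/ precedes the labial consonant /w/, so it assimilates in place to [m]. /dudeunwoeb/ → dudeumwoeb.
Rule 2 (intervocalic spirantization): /d/ is a stop between vowels /u/ and /e/, so it spirantizes to the fricative [z]. /dudeumwoeb/ → duzeumwoeb.
Rule 3 (final devoicing): /b/ is a voiced stop in word-final position, so it devoices to [p]. /duzeumwoeb/ → duzeumwoep.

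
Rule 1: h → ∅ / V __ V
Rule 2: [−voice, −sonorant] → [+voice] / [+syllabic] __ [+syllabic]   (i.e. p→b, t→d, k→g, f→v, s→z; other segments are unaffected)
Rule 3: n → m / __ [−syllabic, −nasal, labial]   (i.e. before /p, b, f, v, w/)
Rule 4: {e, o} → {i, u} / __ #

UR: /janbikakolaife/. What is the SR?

Rule 1 (intervocalic h-deletion): no segment meets the environment; /janbikakolaife/ is unchanged.
Rule 2 (intervocalic voicing): /k/ is a voiceless obstruent between vowels /i/ and /a/, so it voices to [g]. /k/ is a voiceless obstruent between vowels /a/ and /o/, so it voices to [g]. /f/ is a voiceless obstruent between vowels /i/ and /e/, so it voices to [v]. /janbikakolaife/ → janbigagolaive.
Rule 3 (nasal place assimilation): /n/ precedes the labial consonant /b/, so it assimilates in place to [m]. /janbigagolaive/ → jambigagolaive.
Rule 4 (final vowel raising): /e/ is a mid vowel in word-final position, so it raises to [i]. /jambigagolaive/ → jambigagolaivi.

jambigagolaivi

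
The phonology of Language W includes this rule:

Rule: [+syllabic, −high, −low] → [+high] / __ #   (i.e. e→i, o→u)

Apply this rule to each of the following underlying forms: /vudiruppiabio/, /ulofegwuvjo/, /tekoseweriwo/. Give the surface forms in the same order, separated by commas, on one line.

vudiruppiabiu, ulofegwuvju, tekoseweriwu

/vudiruppiabio/: /o/ is a mid vowel in word-final position, so it raises to [u]. → [vudiruppiabiu].
/ulofegwuvjo/: /o/ is a mid vowel in word-final position, so it raises to [u]. → [ulofegwuvju].
/tekoseweriwo/: /o/ is a mid vowel in word-final position, so it raises to [u]. → [tekoseweriwu].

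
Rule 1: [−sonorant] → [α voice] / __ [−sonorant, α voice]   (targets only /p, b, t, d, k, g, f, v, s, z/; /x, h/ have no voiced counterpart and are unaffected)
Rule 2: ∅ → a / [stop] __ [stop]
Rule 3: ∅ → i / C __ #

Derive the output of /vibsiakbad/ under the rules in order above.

Rule 1 (regressive voicing assimilation): /b/ precedes the voiceless obstruent /s/, so it devoices to [p] by assimilation. /k/ precedes the voiced obstruent /b/, so it voices to [g] by assimilation. /vibsiakbad/ → vipsiagbad.
Rule 2 (stop-cluster a-epenthesis): /g/ and /b/ form a stop–stop cluster, so [a] is inserted between them. /vipsiagbad/ → vipsiagabad.
Rule 3 (final i-epenthesis): the form ends in the consonant /d/, so [i] is inserted word-finally. /vipsiagabad/ → vipsiagabadi.

vipsiagabadi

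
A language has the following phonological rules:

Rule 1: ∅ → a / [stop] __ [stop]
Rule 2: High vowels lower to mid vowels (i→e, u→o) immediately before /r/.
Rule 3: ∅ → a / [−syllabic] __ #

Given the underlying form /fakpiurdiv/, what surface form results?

fakapiordiva

Rule 1 (stop-cluster a-epenthesis): /k/ and /p/ form a stop–stop cluster, so [a] is inserted between them. /fakpiurdiv/ → fakapiurdiv.
Rule 2 (pre-rhotic lowering): /u/ is a high vowel immediately before /r/, so it lowers to [o]. /fakapiurdiv/ → fakapiordiv.
Rule 3 (final a-epenthesis): the form ends in the consonant /v/, so [a] is inserted word-finally. /fakapiordiv/ → fakapiordiva.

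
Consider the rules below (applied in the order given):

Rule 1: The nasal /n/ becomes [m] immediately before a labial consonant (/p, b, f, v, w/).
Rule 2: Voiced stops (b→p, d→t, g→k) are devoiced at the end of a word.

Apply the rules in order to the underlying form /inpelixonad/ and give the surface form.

impelixonat

Rule 1 (nasal place assimilation): /n/ precedes the labial consonant /p/, so it assimilates in place to [m]. /inpelixonad/ → impelixonad.
Rule 2 (final devoicing): /d/ is a voiced stop in word-final position, so it devoices to [t]. /impelixonad/ → impelixonat.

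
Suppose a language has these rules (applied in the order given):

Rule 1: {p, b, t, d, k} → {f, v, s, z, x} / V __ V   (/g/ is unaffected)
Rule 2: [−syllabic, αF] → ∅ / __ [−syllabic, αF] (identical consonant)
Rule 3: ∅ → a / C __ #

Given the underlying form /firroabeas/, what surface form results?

Rule 1 (intervocalic spirantization): /b/ is a stop between vowels /a/ and /e/, so it spirantizes to the fricative [v]. /firroabeas/ → firroaveas.
Rule 2 (degemination): /rr/ is a geminate; the first /r/ deletes. /firroaveas/ → firoaveas.
Rule 3 (final a-epenthesis): the form ends in the consonant /s/, so [a] is inserted word-finally. /firoaveas/ → firoaveasa.

firoaveasa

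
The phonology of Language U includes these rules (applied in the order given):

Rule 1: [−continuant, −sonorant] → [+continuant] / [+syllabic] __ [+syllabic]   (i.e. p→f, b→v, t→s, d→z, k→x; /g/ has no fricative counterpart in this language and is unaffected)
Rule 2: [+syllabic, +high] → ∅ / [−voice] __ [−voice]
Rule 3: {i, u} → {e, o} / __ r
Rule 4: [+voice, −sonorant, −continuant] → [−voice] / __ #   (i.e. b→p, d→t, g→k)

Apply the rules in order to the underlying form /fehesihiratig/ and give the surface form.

Rule 1 (intervocalic spirantization): /t/ is a stop between vowels /a/ and /i/, so it spirantizes to the fricative [s]. /fehesihiratig/ → fehesihirasig.
Rule 2 (high vowel syncope): /i/ is a high vowel flanked by voiceless consonants /s/ and /h/, so it deletes. /fehesihirasig/ → feheshirasig.
Rule 3 (pre-rhotic lowering): /i/ is a high vowel immediately before /r/, so it lowers to [e]. /feheshirasig/ → fehesherasig.
Rule 4 (final devoicing): /g/ is a voiced stop in word-final position, so it devoices to [k]. /fehesherasig/ → fehesherasik.

fehesherasik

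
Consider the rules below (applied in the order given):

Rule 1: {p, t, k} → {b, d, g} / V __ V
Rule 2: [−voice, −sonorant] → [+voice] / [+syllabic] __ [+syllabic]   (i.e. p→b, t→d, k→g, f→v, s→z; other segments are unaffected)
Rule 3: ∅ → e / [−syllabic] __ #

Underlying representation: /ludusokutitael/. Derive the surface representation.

Rule 1 (intervocalic voicing): /k/ is a voiceless stop between vowels /o/ and /u/, so it voices to [g]. /t/ is a voiceless stop between vowels /u/ and /i/, so it voices to [d]. /t/ is a voiceless stop between vowels /i/ and /a/, so it voices to [d]. /ludusokutitael/ → ludusogudidael.
Rule 2 (intervocalic voicing): /s/ is a voiceless obstruent between vowels /u/ and /o/, so it voices to [z]. /ludusogudidael/ → luduzogudidael.
Rule 3 (final e-epenthesis): the form ends in the consonant /l/, so [e] is inserted word-finally. /luduzogudidael/ → luduzogudidaele.

luduzogudidaele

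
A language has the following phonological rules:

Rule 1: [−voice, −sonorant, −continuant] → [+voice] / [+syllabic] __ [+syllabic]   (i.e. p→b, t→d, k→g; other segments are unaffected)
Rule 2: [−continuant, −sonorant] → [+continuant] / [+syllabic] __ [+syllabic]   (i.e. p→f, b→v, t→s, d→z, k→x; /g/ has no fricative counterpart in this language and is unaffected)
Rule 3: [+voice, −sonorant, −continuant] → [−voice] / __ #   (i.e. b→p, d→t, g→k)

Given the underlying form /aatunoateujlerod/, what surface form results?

aazunoazeujlerot

Rule 1 (intervocalic voicing): /t/ is a voiceless stop between vowels /a/ and /u/, so it voices to [d]. /t/ is a voiceless stop between vowels /a/ and /e/, so it voices to [d]. /aatunoateujlerod/ → aadunoadeujlerod.
Rule 2 (intervocalic spirantization): /d/ is a stop between vowels /a/ and /u/, so it spirantizes to the fricative [z]. /d/ is a stop between vowels /a/ and /e/, so it spirantizes to the fricative [z]. /aadunoadeujlerod/ → aazunoazeujlerod.
Rule 3 (final devoicing): /d/ is a voiced stop in word-final position, so it devoices to [t]. /aazunoazeujlerod/ → aazunoazeujlerot.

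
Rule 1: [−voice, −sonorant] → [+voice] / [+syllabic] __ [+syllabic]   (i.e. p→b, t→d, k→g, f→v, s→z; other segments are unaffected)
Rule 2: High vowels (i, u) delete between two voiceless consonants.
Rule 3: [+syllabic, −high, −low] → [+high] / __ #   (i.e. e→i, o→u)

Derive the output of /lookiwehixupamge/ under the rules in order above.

loogiwehxubamgi

Rule 1 (intervocalic voicing): /k/ is a voiceless obstruent between vowels /o/ and /i/, so it voices to [g]. /p/ is a voiceless obstruent between vowels /u/ and /a/, so it voices to [b]. /lookiwehixupamge/ → loogiwehixubamge.
Rule 2 (high vowel syncope): /i/ is a high vowel flanked by voiceless consonants /h/ and /x/, so it deletes. /loogiwehixubamge/ → loogiwehxubamge.
Rule 3 (final vowel raising): /e/ is a mid vowel in word-final position, so it raises to [i]. /loogiwehxubamge/ → loogiwehxubamgi.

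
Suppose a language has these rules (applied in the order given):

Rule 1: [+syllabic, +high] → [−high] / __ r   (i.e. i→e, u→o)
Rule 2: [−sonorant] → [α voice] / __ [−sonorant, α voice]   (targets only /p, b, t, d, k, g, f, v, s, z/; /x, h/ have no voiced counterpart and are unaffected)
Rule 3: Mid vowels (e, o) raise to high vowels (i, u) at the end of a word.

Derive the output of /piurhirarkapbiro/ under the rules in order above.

piorherarkabberu

Rule 1 (pre-rhotic lowering): /u/ is a high vowel immediately before /r/, so it lowers to [o]. /i/ is a high vowel immediately before /r/, so it lowers to [e]. /i/ is a high vowel immediately before /r/, so it lowers to [e]. /piurhirarkapbiro/ → piorherarkapbero.
Rule 2 (regressive voicing assimilation): /p/ precedes the voiced obstruent /b/, so it voices to [b] by assimilation. /piorherarkapbero/ → piorherarkabbero.
Rule 3 (final vowel raising): /o/ is a mid vowel in word-final position, so it raises to [u]. /piorherarkabbero/ → piorherarkabberu.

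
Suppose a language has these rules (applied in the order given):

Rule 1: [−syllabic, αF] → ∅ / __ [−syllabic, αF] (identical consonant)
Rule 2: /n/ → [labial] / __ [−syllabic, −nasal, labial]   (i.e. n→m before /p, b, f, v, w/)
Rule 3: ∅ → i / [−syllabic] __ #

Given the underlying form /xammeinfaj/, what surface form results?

Rule 1 (degemination): /mm/ is a geminate; the first /m/ deletes. /xammeinfaj/ → xameinfaj.
Rule 2 (nasal place assimilation): /n/ precedes the labial consonant /f/, so it assimilates in place to [m]. /xameinfaj/ → xameimfaj.
Rule 3 (final i-epenthesis): the form ends in the consonant /j/, so [i] is inserted word-finally. /xameimfaj/ → xameimfaji.

xameimfaji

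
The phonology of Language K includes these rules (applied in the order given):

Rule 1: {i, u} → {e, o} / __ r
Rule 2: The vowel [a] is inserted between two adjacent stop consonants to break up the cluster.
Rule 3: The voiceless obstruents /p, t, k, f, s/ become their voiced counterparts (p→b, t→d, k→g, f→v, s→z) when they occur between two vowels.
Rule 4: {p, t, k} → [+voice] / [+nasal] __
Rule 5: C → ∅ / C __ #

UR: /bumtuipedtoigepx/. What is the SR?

Rule 1 (pre-rhotic lowering): no segment meets the environment; /bumtuipedtoigepx/ is unchanged.
Rule 2 (stop-cluster a-epenthesis): /d/ and /t/ form a stop–stop cluster, so [a] is inserted between them. /bumtuipedtoigepx/ → bumtuipedatoigepx.
Rule 3 (intervocalic voicing): /p/ is a voiceless obstruent between vowels /i/ and /e/, so it voices to [b]. /t/ is a voiceless obstruent between vowels /a/ and /o/, so it voices to [d]. /bumtuipedatoigepx/ → bumtuibedadoigepx.
Rule 4 (post-nasal voicing): /t/ is a voiceless stop immediately after the nasal /m/, so it voices to [d]. /bumtuibedadoigepx/ → bumduibedadoigepx.
Rule 5 (final cluster simplification): /x/ is the second consonant of a word-final cluster /px/, so it deletes. /bumduibedadoigepx/ → bumduibedadoigep.

bumduibedadoigep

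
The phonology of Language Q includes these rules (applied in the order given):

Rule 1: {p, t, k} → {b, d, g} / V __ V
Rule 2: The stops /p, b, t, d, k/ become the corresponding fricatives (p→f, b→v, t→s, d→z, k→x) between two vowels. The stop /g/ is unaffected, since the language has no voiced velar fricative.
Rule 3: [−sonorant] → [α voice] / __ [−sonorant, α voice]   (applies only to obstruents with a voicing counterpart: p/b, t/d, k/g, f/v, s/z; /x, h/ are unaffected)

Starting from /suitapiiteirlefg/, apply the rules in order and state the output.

suizaviizeirlevg

Rule 1 (intervocalic voicing): /t/ is a voiceless stop between vowels /i/ and /a/, so it voices to [d]. /p/ is a voiceless stop between vowels /a/ and /i/, so it voices to [b]. /t/ is a voiceless stop between vowels /i/ and /e/, so it voices to [d]. /suitapiiteirlefg/ → suidabiideirlefg.
Rule 2 (intervocalic spirantization): /d/ is a stop between vowels /i/ and /a/, so it spirantizes to the fricative [z]. /b/ is a stop between vowels /a/ and /i/, so it spirantizes to the fricative [v]. /d/ is a stop between vowels /i/ and /e/, so it spirantizes to the fricative [z]. /suidabiideirlefg/ → suizaviizeirlefg.
Rule 3 (regressive voicing assimilation): /f/ precedes the voiced obstruent /g/, so it voices to [v] by assimilation. /suizaviizeirlefg/ → suizaviizeirlevg.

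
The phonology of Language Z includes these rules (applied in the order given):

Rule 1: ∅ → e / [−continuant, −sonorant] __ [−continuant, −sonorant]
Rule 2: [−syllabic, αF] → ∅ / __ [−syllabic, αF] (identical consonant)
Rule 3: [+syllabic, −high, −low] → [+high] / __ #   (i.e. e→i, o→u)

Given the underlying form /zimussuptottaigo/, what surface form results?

zimusupetotetaigu

Rule 1 (stop-cluster e-epenthesis): /p/ and /t/ form a stop–stop cluster, so [e] is inserted between them. /t/ and /t/ form a stop–stop cluster, so [e] is inserted between them. /zimussuptottaigo/ → zimussupetotetaigo.
Rule 2 (degemination): /ss/ is a geminate; the first /s/ deletes. /zimussupetotetaigo/ → zimusupetotetaigo.
Rule 3 (final vowel raising): /o/ is a mid vowel in word-final position, so it raises to [u]. /zimusupetotetaigo/ → zimusupetotetaigu.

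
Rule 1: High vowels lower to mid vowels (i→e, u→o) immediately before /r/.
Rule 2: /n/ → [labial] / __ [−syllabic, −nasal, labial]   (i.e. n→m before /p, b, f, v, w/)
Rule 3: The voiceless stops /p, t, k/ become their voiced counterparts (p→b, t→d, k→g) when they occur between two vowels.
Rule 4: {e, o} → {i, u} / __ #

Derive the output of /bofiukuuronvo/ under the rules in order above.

Rule 1 (pre-rhotic lowering): /u/ is a high vowel immediately before /r/, so it lowers to [o]. /bofiukuuronvo/ → bofiukuoronvo.
Rule 2 (nasal place assimilation): /n/ precedes the labial consonant /v/, so it assimilates in place to [m]. /bofiukuoronvo/ → bofiukuoromvo.
Rule 3 (intervocalic voicing): /k/ is a voiceless stop between vowels /u/ and /u/, so it voices to [g]. /bofiukuoromvo/ → bofiuguoromvo.
Rule 4 (final vowel raising): /o/ is a mid vowel in word-final position, so it raises to [u]. /bofiuguoromvo/ → bofiuguoromvu.

bofiuguoromvu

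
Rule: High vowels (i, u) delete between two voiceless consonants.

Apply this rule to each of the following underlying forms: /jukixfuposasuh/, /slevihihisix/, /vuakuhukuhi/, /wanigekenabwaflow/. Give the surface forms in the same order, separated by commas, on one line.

jukxfposash, slevihhsx, vuakhkhi, wanigekenabwaflow

/jukixfuposasuh/: /i/ is a high vowel flanked by voiceless consonants /k/ and /x/, so it deletes. /u/ is a high vowel flanked by voiceless consonants /f/ and /p/, so it deletes. /u/ is a high vowel flanked by voiceless consonants /s/ and /h/, so it deletes. → [jukxfposash].
/slevihihisix/: /i/ is a high vowel flanked by voiceless consonants /h/ and /h/, so it deletes. /i/ is a high vowel flanked by voiceless consonants /h/ and /s/, so it deletes. /i/ is a high vowel flanked by voiceless consonants /s/ and /x/, so it deletes. → [slevihhsx].
/vuakuhukuhi/: /u/ is a high vowel flanked by voiceless consonants /k/ and /h/, so it deletes. /u/ is a high vowel flanked by voiceless consonants /h/ and /k/, so it deletes. /u/ is a high vowel flanked by voiceless consonants /k/ and /h/, so it deletes. → [vuakhkhi].
/wanigekenabwaflow/: the rule's environment is not met; surfaces unchanged as [wanigekenabwaflow].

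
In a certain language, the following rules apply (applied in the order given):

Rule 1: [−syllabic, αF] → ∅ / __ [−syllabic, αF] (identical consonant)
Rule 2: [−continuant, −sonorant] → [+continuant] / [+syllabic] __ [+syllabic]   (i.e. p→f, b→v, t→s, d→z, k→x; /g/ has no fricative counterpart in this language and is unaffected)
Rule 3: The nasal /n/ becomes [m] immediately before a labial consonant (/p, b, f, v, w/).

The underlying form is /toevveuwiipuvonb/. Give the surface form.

Rule 1 (degemination): /vv/ is a geminate; the first /v/ deletes. /toevveuwiipuvonb/ → toeveuwiipuvonb.
Rule 2 (intervocalic spirantization): /p/ is a stop between vowels /i/ and /u/, so it spirantizes to the fricative [f]. /toeveuwiipuvonb/ → toeveuwiifuvonb.
Rule 3 (nasal place assimilation): /n/ precedes the labial consonant /b/, so it assimilates in place to [m]. /toeveuwiifuvonb/ → toeveuwiifuvomb.

toeveuwiifuvomb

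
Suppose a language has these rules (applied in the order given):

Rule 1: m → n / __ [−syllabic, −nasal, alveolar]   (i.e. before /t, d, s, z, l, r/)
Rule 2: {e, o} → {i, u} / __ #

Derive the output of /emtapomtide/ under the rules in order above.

entapontidi

Rule 1 (nasal place assimilation): /m/ precedes the alveolar consonant /t/, so it assimilates in place to [n]. /m/ precedes the alveolar consonant /t/, so it assimilates in place to [n]. /emtapomtide/ → entapontide.
Rule 2 (final vowel raising): /e/ is a mid vowel in word-final position, so it raises to [i]. /entapontide/ → entapontidi.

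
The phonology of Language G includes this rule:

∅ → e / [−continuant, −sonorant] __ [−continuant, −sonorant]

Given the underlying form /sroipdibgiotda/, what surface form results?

sroipedibegioteda

/p/ and /d/ form a stop–stop cluster, so [e] is inserted between them.
/b/ and /g/ form a stop–stop cluster, so [e] is inserted between them.
/t/ and /d/ form a stop–stop cluster, so [e] is inserted between them.
Surface form: [sroipedibegioteda].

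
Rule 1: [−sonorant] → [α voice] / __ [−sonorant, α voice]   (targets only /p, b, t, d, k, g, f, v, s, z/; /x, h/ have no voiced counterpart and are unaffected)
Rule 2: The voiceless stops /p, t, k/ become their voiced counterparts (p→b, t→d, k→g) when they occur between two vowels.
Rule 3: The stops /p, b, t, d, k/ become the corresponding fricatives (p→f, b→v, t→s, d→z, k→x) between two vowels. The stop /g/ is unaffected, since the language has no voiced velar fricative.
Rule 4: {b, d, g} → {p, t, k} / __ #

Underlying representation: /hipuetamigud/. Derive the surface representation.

Rule 1 (regressive voicing assimilation): no segment meets the environment; /hipuetamigud/ is unchanged.
Rule 2 (intervocalic voicing): /p/ is a voiceless stop between vowels /i/ and /u/, so it voices to [b]. /t/ is a voiceless stop between vowels /e/ and /a/, so it voices to [d]. /hipuetamigud/ → hibuedamigud.
Rule 3 (intervocalic spirantization): /b/ is a stop between vowels /i/ and /u/, so it spirantizes to the fricative [v]. /d/ is a stop between vowels /e/ and /a/, so it spirantizes to the fricative [z]. /hibuedamigud/ → hivuezamigud.
Rule 4 (final devoicing): /d/ is a voiced stop in word-final position, so it devoices to [t]. /hivuezamigud/ → hivuezamigut.

hivuezamigut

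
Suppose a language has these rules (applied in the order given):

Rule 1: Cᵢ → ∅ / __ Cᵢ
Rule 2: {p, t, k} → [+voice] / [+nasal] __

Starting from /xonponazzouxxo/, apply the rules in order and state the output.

Rule 1 (degemination): /zz/ is a geminate; the first /z/ deletes. /xx/ is a geminate; the first /x/ deletes. /xonponazzouxxo/ → xonponazouxo.
Rule 2 (post-nasal voicing): /p/ is a voiceless stop immediately after the nasal /n/, so it voices to [b]. /xonponazouxo/ → xonbonazouxo.

xonbonazouxo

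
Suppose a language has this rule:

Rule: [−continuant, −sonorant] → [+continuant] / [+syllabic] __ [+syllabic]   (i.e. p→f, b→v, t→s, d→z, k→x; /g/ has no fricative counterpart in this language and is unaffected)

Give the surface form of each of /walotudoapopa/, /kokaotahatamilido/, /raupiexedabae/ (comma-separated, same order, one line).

walosuzoafofa, koxaosahasamilizo, raufiexezavae

/walotudoapopa/: /t/ is a stop between vowels /o/ and /u/, so it spirantizes to the fricative [s]. /d/ is a stop between vowels /u/ and /o/, so it spirantizes to the fricative [z]. /p/ is a stop between vowels /a/ and /o/, so it spirantizes to the fricative [f]. /p/ is a stop between vowels /o/ and /a/, so it spirantizes to the fricative [f]. → [walosuzoafofa].
/kokaotahatamilido/: /k/ is a stop between vowels /o/ and /a/, so it spirantizes to the fricative [x]. /t/ is a stop between vowels /o/ and /a/, so it spirantizes to the fricative [s]. /t/ is a stop between vowels /a/ and /a/, so it spirantizes to the fricative [s]. /d/ is a stop between vowels /i/ and /o/, so it spirantizes to the fricative [z]. → [koxaosahasamilizo].
/raupiexedabae/: /p/ is a stop between vowels /u/ and /i/, so it spirantizes to the fricative [f]. /d/ is a stop between vowels /e/ and /a/, so it spirantizes to the fricative [z]. /b/ is a stop between vowels /a/ and /a/, so it spirantizes to the fricative [v]. → [raufiexezavae].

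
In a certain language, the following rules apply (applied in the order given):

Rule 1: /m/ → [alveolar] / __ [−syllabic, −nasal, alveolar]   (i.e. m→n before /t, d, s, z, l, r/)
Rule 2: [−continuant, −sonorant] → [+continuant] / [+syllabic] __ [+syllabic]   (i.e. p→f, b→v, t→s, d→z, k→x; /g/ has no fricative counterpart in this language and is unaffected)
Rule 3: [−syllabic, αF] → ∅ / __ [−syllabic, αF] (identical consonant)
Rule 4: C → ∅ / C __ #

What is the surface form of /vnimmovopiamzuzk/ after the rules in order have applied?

Rule 1 (nasal place assimilation): /m/ precedes the alveolar consonant /z/, so it assimilates in place to [n]. /vnimmovopiamzuzk/ → vnimmovopianzuzk.
Rule 2 (intervocalic spirantization): /p/ is a stop between vowels /o/ and /i/, so it spirantizes to the fricative [f]. /vnimmovopianzuzk/ → vnimmovofianzuzk.
Rule 3 (degemination): /mm/ is a geminate; the first /m/ deletes. /vnimmovofianzuzk/ → vnimovofianzuzk.
Rule 4 (final cluster simplification): /k/ is the second consonant of a word-final cluster /zk/, so it deletes. /vnimovofianzuzk/ → vnimovofianzuz.

vnimovofianzuz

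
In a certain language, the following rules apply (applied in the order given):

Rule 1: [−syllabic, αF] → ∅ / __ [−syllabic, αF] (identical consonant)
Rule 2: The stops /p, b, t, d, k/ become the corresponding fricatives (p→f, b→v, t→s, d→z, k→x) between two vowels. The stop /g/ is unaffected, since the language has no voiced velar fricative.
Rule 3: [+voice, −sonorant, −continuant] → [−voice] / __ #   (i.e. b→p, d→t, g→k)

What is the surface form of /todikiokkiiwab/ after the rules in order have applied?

tozixioxiiwap

Rule 1 (degemination): /kk/ is a geminate; the first /k/ deletes. /todikiokkiiwab/ → todikiokiiwab.
Rule 2 (intervocalic spirantization): /d/ is a stop between vowels /o/ and /i/, so it spirantizes to the fricative [z]. /k/ is a stop between vowels /i/ and /i/, so it spirantizes to the fricative [x]. /k/ is a stop between vowels /o/ and /i/, so it spirantizes to the fricative [x]. /todikiokiiwab/ → tozixioxiiwab.
Rule 3 (final devoicing): /b/ is a voiced stop in word-final position, so it devoices to [p]. /tozixioxiiwab/ → tozixioxiiwap.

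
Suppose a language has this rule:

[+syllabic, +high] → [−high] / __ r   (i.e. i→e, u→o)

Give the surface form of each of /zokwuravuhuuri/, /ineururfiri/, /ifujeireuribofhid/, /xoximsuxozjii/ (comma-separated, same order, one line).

/zokwuravuhuuri/: /u/ is a high vowel immediately before /r/, so it lowers to [o]. /u/ is a high vowel immediately before /r/, so it lowers to [o]. → [zokworavuhuori].
/ineururfiri/: /u/ is a high vowel immediately before /r/, so it lowers to [o]. /u/ is a high vowel immediately before /r/, so it lowers to [o]. /i/ is a high vowel immediately before /r/, so it lowers to [e]. → [ineororferi].
/ifujeireuribofhid/: /i/ is a high vowel immediately before /r/, so it lowers to [e]. /u/ is a high vowel immediately before /r/, so it lowers to [o]. → [ifujeereoribofhid].
/xoximsuxozjii/: the rule's environment is not met; surfaces unchanged as [xoximsuxozjii].

zokworavuhuori, ineororferi, ifujeereoribofhid, xoximsuxozjii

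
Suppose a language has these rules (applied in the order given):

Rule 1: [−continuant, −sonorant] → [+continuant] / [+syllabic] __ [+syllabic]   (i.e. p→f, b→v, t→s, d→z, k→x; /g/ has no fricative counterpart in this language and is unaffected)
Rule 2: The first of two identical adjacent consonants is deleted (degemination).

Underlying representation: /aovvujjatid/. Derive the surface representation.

Rule 1 (intervocalic spirantization): /t/ is a stop between vowels /a/ and /i/, so it spirantizes to the fricative [s]. /aovvujjatid/ → aovvujjasid.
Rule 2 (degemination): /vv/ is a geminate; the first /v/ deletes. /jj/ is a geminate; the first /j/ deletes. /aovvujjasid/ → aovujasid.

aovujasid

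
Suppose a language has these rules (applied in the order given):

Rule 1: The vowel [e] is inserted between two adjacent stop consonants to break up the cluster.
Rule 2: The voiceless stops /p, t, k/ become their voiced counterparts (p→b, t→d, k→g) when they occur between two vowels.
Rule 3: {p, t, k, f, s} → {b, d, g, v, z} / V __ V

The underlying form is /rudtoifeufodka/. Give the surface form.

Rule 1 (stop-cluster e-epenthesis): /d/ and /t/ form a stop–stop cluster, so [e] is inserted between them. /d/ and /k/ form a stop–stop cluster, so [e] is inserted between them. /rudtoifeufodka/ → rudetoifeufodeka.
Rule 2 (intervocalic voicing): /t/ is a voiceless stop between vowels /e/ and /o/, so it voices to [d]. /k/ is a voiceless stop between vowels /e/ and /a/, so it voices to [g]. /rudetoifeufodeka/ → rudedoifeufodega.
Rule 3 (intervocalic voicing): /f/ is a voiceless obstruent between vowels /i/ and /e/, so it voices to [v]. /f/ is a voiceless obstruent between vowels /u/ and /o/, so it voices to [v]. /rudedoifeufodega/ → rudedoiveuvodega.

rudedoiveuvodega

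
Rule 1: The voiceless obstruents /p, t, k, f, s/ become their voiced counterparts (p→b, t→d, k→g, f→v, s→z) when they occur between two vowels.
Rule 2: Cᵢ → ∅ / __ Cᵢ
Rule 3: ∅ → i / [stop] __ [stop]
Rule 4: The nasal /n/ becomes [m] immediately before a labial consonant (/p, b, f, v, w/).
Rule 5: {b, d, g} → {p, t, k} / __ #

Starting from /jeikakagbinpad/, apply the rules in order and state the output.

jeigagagibimpat

Rule 1 (intervocalic voicing): /k/ is a voiceless obstruent between vowels /i/ and /a/, so it voices to [g]. /k/ is a voiceless obstruent between vowels /a/ and /a/, so it voices to [g]. /jeikakagbinpad/ → jeigagagbinpad.
Rule 2 (degemination): no segment meets the environment; /jeigagagbinpad/ is unchanged.
Rule 3 (stop-cluster i-epenthesis): /g/ and /b/ form a stop–stop cluster, so [i] is inserted between them. /jeigagagbinpad/ → jeigagagibinpad.
Rule 4 (nasal place assimilation): /n/ precedes the labial consonant /p/, so it assimilates in place to [m]. /jeigagagibinpad/ → jeigagagibimpad.
Rule 5 (final devoicing): /d/ is a voiced stop in word-final position, so it devoices to [t]. /jeigagagibimpad/ → jeigagagibimpat.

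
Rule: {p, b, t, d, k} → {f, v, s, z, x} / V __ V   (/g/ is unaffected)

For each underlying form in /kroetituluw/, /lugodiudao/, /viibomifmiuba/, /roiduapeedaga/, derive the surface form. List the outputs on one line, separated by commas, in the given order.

kroesisuluw, lugoziuzao, viivomifmiuva, roizuafeezaga

/kroetituluw/: /t/ is a stop between vowels /e/ and /i/, so it spirantizes to the fricative [s]. /t/ is a stop between vowels /i/ and /u/, so it spirantizes to the fricative [s]. → [kroesisuluw].
/lugodiudao/: /d/ is a stop between vowels /o/ and /i/, so it spirantizes to the fricative [z]. /d/ is a stop between vowels /u/ and /a/, so it spirantizes to the fricative [z]. → [lugoziuzao].
/viibomifmiuba/: /b/ is a stop between vowels /i/ and /o/, so it spirantizes to the fricative [v]. /b/ is a stop between vowels /u/ and /a/, so it spirantizes to the fricative [v]. → [viivomifmiuva].
/roiduapeedaga/: /d/ is a stop between vowels /i/ and /u/, so it spirantizes to the fricative [z]. /p/ is a stop between vowels /a/ and /e/, so it spirantizes to the fricative [f]. /d/ is a stop between vowels /e/ and /a/, so it spirantizes to the fricative [z]. → [roizuafeezaga].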